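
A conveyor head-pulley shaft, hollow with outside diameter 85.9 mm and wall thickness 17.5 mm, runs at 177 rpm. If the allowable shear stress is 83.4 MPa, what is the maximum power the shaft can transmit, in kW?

J = π(d_o⁴ − d_i⁴)/32 = π(0.0859⁴ − 0.0509⁴)/32 = 4.686×10^-6 m⁴.
T_max = τ_allow·J/r = 8.34×10^7 × 4.686×10^-6 / 0.0430 = 9100 N·m.
ω = 2π·177/60 = 18.54 rad/s, so P_max = T_max·ω = 1.687×10^5 W.

169 kW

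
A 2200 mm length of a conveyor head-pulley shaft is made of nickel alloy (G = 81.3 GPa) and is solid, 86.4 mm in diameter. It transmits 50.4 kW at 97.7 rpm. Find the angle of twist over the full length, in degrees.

1.40°

ω = 2π·97.7/60 = 10.23 rad/s, so T = P/ω = 50.4×10³ / 10.23 = 4926 N·m.
J = πd⁴/32 = π(0.0864)⁴/32 = 5.471×10^-6 m⁴.
θ = T·L/(G·J) = 4926 × 2.20 / (81.3×10⁹ × 5.471×10^-6) = 0.02437 rad.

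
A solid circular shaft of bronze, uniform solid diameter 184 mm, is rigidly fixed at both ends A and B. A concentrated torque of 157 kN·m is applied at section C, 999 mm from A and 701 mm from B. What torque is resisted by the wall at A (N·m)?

64700 N·m

With uniform GJ and both ends fixed, compatibility θ_AC = θ_CB gives T_A·a = T_B·b, together with T_A + T_B = T₀.
T_A = T₀·b/(a+b) = 157000·701/1700 = 64740 N·m; T_B = 92260 N·m.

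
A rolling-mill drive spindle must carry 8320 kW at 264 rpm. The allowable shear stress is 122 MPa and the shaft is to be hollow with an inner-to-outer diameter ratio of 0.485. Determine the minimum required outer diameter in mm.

237 mm

ω = 2π·264/60 = 27.65 rad/s, so T = P/ω = 8320×10³ / 27.65 = 300900 N·m.
For a hollow shaft with d_i/d_o = 0.485: τ_max = 16T/(π d_o³ (1−k⁴)), so d_o = [16T/(π τ_allow (1−k⁴))]^(1/3) = [16·300900/(π·1.22×10^8·0.9447)]^(1/3) = 0.2369 m.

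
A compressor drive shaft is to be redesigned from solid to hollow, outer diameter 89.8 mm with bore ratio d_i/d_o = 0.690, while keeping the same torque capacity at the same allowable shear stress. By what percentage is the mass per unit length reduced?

Equal τ_max and T ⇒ the solid shaft needs d_s³ = d_o³(1−k⁴), so d_s = 89.8·(1−0.690⁴)^(1/3) = 82.43 mm.
Area ratio A_h/A_s = d_o²(1−k²)/d_s² = (1−k²)/(1−k⁴)^(2/3) = 0.6218.
Mass saving = 1 − 0.6218 = 37.8 %.

37.8 %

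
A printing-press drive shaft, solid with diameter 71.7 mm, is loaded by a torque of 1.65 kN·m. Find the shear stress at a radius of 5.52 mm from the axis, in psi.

509 psi

J = πd⁴/32 = π(0.0717)⁴/32 = 2.595×10^-6 m⁴.
Shear stress varies linearly with radius: τ = T·r/J = 1650 × 0.00552 / 2.595×10^-6 = 3.510×10^6 Pa.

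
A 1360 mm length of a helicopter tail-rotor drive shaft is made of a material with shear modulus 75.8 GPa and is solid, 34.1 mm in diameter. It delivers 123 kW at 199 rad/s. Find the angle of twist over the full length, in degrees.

4.79°

ω = 199 rad/s, so T = P/ω = 123×10³ / 199.0 = 618.1 N·m.
J = πd⁴/32 = π(0.0341)⁴/32 = 1.327×10^-7 m⁴.
θ = T·L/(G·J) = 618.1 × 1.36 / (75.8×10⁹ × 1.327×10^-7) = 0.08354 rad.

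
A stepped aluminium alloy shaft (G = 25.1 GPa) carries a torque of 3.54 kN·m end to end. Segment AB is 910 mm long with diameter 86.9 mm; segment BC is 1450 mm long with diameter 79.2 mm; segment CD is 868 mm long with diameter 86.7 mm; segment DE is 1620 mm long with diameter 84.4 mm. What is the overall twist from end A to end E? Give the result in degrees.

8.24°

J_AB = π(0.0869)⁴/32 = 5.60×10^-6 m⁴; J_BC = π(0.0792)⁴/32 = 3.86×10^-6 m⁴; J_CD = π(0.0867)⁴/32 = 5.55×10^-6 m⁴; J_DE = π(0.0844)⁴/32 = 4.98×10^-6 m⁴.
θ = (T/G)·Σ L_i/J_i = (3540/25.1×10⁹)·(0.910/5.60×10^-6 + 1.45/3.86×10^-6 + 0.868/5.55×10^-6 + 1.62/4.98×10^-6) = 0.1438 rad.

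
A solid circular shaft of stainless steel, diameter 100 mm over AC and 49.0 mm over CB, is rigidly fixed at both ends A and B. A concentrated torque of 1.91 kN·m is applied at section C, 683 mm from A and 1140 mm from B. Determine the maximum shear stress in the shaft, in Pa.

Compatibility: T_A·a/J_AC = T_B·b/J_CB with T_A + T_B = T₀.
J_AC = 9.82×10^-6 m⁴, J_CB = 5.66×10^-7 m⁴, so T_A = T₀·(J_AC/a)/((J_AC/a)+(J_CB/b)) = 1846 N·m, T_B = 63.77 N·m.
τ in each portion: τ_AC = 9.40×10^6 Pa, τ_CB = 2.76×10^6 Pa; maximum is in AC.
τ_max = T_AC·r/J = 1846·0.0500/9.82×10^-6 = 9.403×10^6 Pa.

9.40e6 Pa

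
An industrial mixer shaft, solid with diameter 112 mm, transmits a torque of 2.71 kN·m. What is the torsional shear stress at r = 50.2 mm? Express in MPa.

J = πd⁴/32 = π(0.112)⁴/32 = 1.545×10^-5 m⁴.
Shear stress varies linearly with radius: τ = T·r/J = 2710 × 0.0502 / 1.545×10^-5 = 8.806×10^6 Pa.

8.81 MPa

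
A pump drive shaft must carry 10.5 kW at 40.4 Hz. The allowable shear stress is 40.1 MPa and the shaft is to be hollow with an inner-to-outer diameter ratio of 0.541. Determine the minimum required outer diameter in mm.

ω = 2π·40.4 = 253.8 rad/s, so T = P/ω = 10.5×10³ / 253.8 = 41.36 N·m.
For a hollow shaft with d_i/d_o = 0.541: τ_max = 16T/(π d_o³ (1−k⁴)), so d_o = [16T/(π τ_allow (1−k⁴))]^(1/3) = [16·41.36/(π·4.01×10^7·0.9143)]^(1/3) = 0.01791 m.

17.9 mm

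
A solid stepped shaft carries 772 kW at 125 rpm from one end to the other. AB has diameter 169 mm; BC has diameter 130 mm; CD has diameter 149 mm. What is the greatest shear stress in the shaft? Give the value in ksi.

ω = 2π·125/60 = 13.09 rad/s, so T = P/ω = 772×10³ / 13.09 = 58980 N·m.
Under the same torque, τ_max = 16T/(πd³) is largest where d is smallest — segment BC (d = 130 mm).
τ_max = 16·58980/(π·(0.130)³) = 1.367×10^8 Pa.

19.8 ksi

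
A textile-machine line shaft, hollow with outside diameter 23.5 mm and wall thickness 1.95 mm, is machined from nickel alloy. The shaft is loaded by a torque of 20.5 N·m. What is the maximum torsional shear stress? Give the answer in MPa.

J = π(d_o⁴ − d_i⁴)/32 = π(0.0235⁴ − 0.0196⁴)/32 = 1.545×10^-8 m⁴.
τ_max = T·r/J = 20.50 × 0.0118 / 1.545×10^-8 = 1.559×10^7 Pa.

15.6 MPa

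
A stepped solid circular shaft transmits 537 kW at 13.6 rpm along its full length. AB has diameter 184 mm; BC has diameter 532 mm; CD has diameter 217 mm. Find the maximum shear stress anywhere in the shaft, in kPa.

ω = 2π·13.6/60 = 1.424 rad/s, so T = P/ω = 537×10³ / 1.424 = 377100 N·m.
Under the same torque, τ_max = 16T/(πd³) is largest where d is smallest — segment AB (d = 184 mm).
τ_max = 16·377100/(π·(0.184)³) = 3.083×10^8 Pa.

308000 kPa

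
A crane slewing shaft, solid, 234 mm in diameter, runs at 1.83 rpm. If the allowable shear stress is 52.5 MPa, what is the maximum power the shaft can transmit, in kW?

J = πd⁴/32 = π(0.234)⁴/32 = 2.943×10^-4 m⁴.
T_max = τ_allow·J/r = 5.25×10^7 × 2.943×10^-4 / 0.117 = 132100 N·m.
ω = 2π·1.83/60 = 0.1916 rad/s, so P_max = T_max·ω = 2.531×10^4 W.

25.3 kW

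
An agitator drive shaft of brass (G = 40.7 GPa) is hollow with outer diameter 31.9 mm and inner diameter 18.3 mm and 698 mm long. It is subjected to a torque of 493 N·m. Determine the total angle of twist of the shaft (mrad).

93.3 mrad

J = π(d_o⁴ − d_i⁴)/32 = π(0.0319⁴ − 0.0183⁴)/32 = 9.065×10^-8 m⁴.
θ = T·L/(G·J) = 493.0 × 0.698 / (40.7×10⁹ × 9.065×10^-8) = 0.09327 rad.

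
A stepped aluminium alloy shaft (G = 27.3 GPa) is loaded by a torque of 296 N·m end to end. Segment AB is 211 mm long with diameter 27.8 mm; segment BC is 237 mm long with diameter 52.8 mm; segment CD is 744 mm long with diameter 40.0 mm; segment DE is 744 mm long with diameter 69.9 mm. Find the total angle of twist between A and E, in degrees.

J_AB = π(0.0278)⁴/32 = 5.86×10^-8 m⁴; J_BC = π(0.0528)⁴/32 = 7.63×10^-7 m⁴; J_CD = π(0.0400)⁴/32 = 2.51×10^-7 m⁴; J_DE = π(0.0699)⁴/32 = 2.34×10^-6 m⁴.
θ = (T/G)·Σ L_i/J_i = (296.0/27.3×10⁹)·(0.211/5.86×10^-8 + 0.237/7.63×10^-7 + 0.744/2.51×10^-7 + 0.744/2.34×10^-6) = 0.07792 rad.

4.46°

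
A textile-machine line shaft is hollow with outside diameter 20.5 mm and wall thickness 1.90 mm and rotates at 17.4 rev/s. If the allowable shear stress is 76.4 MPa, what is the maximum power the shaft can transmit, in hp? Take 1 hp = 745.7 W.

10.6 hp

J = π(d_o⁴ − d_i⁴)/32 = π(0.0205⁴ − 0.0167⁴)/32 = 9.703×10^-9 m⁴.
T_max = τ_allow·J/r = 7.64×10^7 × 9.703×10^-9 / 0.0103 = 72.32 N·m.
ω = 2π·17.4 = 109.3 rad/s, so P_max = T_max·ω = 7907 W.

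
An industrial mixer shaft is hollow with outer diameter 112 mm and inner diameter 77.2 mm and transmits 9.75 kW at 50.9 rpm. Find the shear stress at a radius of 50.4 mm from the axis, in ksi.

ω = 2π·50.9/60 = 5.330 rad/s, so T = P/ω = 9.75×10³ / 5.330 = 1829 N·m.
J = π(d_o⁴ − d_i⁴)/32 = π(0.112⁴ − 0.0772⁴)/32 = 1.196×10^-5 m⁴.
Shear stress varies linearly with radius: τ = T·r/J = 1829 × 0.0504 / 1.196×10^-5 = 7.708×10^6 Pa.

1.12 ksi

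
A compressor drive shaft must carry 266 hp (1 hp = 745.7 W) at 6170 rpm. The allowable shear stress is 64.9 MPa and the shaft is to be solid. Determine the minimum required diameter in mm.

ω = 2π·6170/60 = 646.1 rad/s, so T = P/ω = 266×745.7 / 646.1 = 307.0 N·m.
For a solid shaft τ_max = 16T/(πd³), so d = (16T/(π τ_allow))^(1/3) = (16·307.0/(π·6.49×10^7))^(1/3) = 0.02888 m.

28.9 mm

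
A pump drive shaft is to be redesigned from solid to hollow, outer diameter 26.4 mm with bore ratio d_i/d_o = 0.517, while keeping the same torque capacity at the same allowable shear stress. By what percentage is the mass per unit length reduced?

Equal τ_max and T ⇒ the solid shaft needs d_s³ = d_o³(1−k⁴), so d_s = 26.4·(1−0.517⁴)^(1/3) = 25.76 mm.
Area ratio A_h/A_s = d_o²(1−k²)/d_s² = (1−k²)/(1−k⁴)^(2/3) = 0.7698.
Mass saving = 1 − 0.7698 = 23.0 %.

23.0 %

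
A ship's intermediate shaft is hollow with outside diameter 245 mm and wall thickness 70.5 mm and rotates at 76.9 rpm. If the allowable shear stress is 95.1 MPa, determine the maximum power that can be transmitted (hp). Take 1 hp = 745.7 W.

J = π(d_o⁴ − d_i⁴)/32 = π(0.245⁴ − 0.104⁴)/32 = 3.422×10^-4 m⁴.
T_max = τ_allow·J/r = 9.51×10^7 × 3.422×10^-4 / 0.122 = 265700 N·m.
ω = 2π·76.9/60 = 8.053 rad/s, so P_max = T_max·ω = 2.140×10^6 W.

2870 hp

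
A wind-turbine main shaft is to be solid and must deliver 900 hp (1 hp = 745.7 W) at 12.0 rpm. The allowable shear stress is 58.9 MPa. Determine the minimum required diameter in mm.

ω = 2π·12.0/60 = 1.257 rad/s, so T = P/ω = 900×745.7 / 1.257 = 534100 N·m.
For a solid shaft τ_max = 16T/(πd³), so d = (16T/(π τ_allow))^(1/3) = (16·534100/(π·5.89×10^7))^(1/3) = 0.3588 m.

359 mm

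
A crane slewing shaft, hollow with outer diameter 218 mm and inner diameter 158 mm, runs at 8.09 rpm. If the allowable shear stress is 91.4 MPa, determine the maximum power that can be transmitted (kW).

J = π(d_o⁴ − d_i⁴)/32 = π(0.218⁴ − 0.158⁴)/32 = 1.605×10^-4 m⁴.
T_max = τ_allow·J/r = 9.14×10^7 × 1.605×10^-4 / 0.109 = 134600 N·m.
ω = 2π·8.09/60 = 0.8472 rad/s, so P_max = T_max·ω = 1.141×10^5 W.

114 kW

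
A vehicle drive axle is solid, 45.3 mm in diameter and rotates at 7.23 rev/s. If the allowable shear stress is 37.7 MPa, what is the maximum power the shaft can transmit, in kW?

J = πd⁴/32 = π(0.0453)⁴/32 = 4.134×10^-7 m⁴.
T_max = τ_allow·J/r = 3.77×10^7 × 4.134×10^-7 / 0.0226 = 688.1 N·m.
ω = 2π·7.23 = 45.43 rad/s, so P_max = T_max·ω = 3.126×10^4 W.

31.3 kW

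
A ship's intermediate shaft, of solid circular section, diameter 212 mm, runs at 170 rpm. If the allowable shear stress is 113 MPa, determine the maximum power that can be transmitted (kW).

3760 kW

J = πd⁴/32 = π(0.212)⁴/32 = 1.983×10^-4 m⁴.
T_max = τ_allow·J/r = 1.13×10^8 × 1.983×10^-4 / 0.106 = 211400 N·m.
ω = 2π·170/60 = 17.80 rad/s, so P_max = T_max·ω = 3.764×10^6 W.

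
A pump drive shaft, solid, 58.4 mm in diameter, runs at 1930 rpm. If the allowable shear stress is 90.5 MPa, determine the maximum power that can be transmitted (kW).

J = πd⁴/32 = π(0.0584)⁴/32 = 1.142×10^-6 m⁴.
T_max = τ_allow·J/r = 9.05×10^7 × 1.142×10^-6 / 0.0292 = 3539 N·m.
ω = 2π·1930/60 = 202.1 rad/s, so P_max = T_max·ω = 7.153×10^5 W.

715 kW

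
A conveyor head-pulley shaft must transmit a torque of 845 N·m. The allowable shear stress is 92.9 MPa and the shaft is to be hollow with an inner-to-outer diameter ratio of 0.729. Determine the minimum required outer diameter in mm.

40.1 mm

For a hollow shaft with d_i/d_o = 0.729: τ_max = 16T/(π d_o³ (1−k⁴)), so d_o = [16T/(π τ_allow (1−k⁴))]^(1/3) = [16·845.0/(π·9.29×10^7·0.7176)]^(1/3) = 0.04012 m.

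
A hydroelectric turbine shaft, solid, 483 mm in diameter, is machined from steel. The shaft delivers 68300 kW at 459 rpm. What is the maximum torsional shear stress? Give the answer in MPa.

ω = 2π·459/60 = 48.07 rad/s, so T = P/ω = 68300×10³ / 48.07 = 1.421e6 N·m.
J = πd⁴/32 = π(0.483)⁴/32 = 5.343×10^-3 m⁴.
τ_max = T·r/J = 1.421e6 × 0.241 / 5.343×10^-3 = 6.423×10^7 Pa.

64.2 MPa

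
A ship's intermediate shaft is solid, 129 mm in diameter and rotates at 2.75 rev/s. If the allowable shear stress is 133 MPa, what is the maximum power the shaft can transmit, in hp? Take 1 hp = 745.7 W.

1300 hp

J = πd⁴/32 = π(0.129)⁴/32 = 2.719×10^-5 m⁴.
T_max = τ_allow·J/r = 1.33×10^8 × 2.719×10^-5 / 0.0645 = 56060 N·m.
ω = 2π·2.75 = 17.28 rad/s, so P_max = T_max·ω = 9.686×10^5 W.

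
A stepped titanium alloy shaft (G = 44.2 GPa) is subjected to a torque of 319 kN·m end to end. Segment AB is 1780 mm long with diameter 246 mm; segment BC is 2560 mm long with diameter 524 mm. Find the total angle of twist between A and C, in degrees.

2.19°

J_AB = π(0.246)⁴/32 = 3.60×10^-4 m⁴; J_BC = π(0.524)⁴/32 = 7.40×10^-3 m⁴.
θ = (T/G)·Σ L_i/J_i = (319000/44.2×10⁹)·(1.78/3.60×10^-4 + 2.56/7.40×10^-3) = 0.03823 rad.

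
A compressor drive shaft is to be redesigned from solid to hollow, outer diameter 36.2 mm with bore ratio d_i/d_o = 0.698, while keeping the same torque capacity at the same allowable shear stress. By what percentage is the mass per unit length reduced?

Equal τ_max and T ⇒ the solid shaft needs d_s³ = d_o³(1−k⁴), so d_s = 36.2·(1−0.698⁴)^(1/3) = 33.07 mm.
Area ratio A_h/A_s = d_o²(1−k²)/d_s² = (1−k²)/(1−k⁴)^(2/3) = 0.6143.
Mass saving = 1 − 0.6143 = 38.6 %.

38.6 %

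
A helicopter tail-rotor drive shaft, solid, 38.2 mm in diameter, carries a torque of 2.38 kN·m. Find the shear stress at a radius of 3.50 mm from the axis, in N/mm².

J = πd⁴/32 = π(0.0382)⁴/32 = 2.091×10^-7 m⁴.
Shear stress varies linearly with radius: τ = T·r/J = 2380 × 0.00350 / 2.091×10^-7 = 3.985×10^7 Pa.

39.8 N/mm²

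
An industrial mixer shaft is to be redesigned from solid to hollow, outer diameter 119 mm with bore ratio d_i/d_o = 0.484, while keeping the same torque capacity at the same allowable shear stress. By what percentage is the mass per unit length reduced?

Equal τ_max and T ⇒ the solid shaft needs d_s³ = d_o³(1−k⁴), so d_s = 119·(1−0.484⁴)^(1/3) = 116.8 mm.
Area ratio A_h/A_s = d_o²(1−k²)/d_s² = (1−k²)/(1−k⁴)^(2/3) = 0.7951.
Mass saving = 1 − 0.7951 = 20.5 %.

20.5 %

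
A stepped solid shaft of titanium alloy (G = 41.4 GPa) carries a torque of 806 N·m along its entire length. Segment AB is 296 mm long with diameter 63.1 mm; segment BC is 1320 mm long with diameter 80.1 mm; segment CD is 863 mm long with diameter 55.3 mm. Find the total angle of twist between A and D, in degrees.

1.62°

J_AB = π(0.0631)⁴/32 = 1.56×10^-6 m⁴; J_BC = π(0.0801)⁴/32 = 4.04×10^-6 m⁴; J_CD = π(0.0553)⁴/32 = 9.18×10^-7 m⁴.
θ = (T/G)·Σ L_i/J_i = (806.0/41.4×10⁹)·(0.296/1.56×10^-6 + 1.32/4.04×10^-6 + 0.863/9.18×10^-7) = 0.02836 rad.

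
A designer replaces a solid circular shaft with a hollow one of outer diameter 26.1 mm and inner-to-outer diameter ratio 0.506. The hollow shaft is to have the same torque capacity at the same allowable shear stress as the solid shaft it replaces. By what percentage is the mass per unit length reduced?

22.2 %

Equal τ_max and T ⇒ the solid shaft needs d_s³ = d_o³(1−k⁴), so d_s = 26.1·(1−0.506⁴)^(1/3) = 25.52 mm.
Area ratio A_h/A_s = d_o²(1−k²)/d_s² = (1−k²)/(1−k⁴)^(2/3) = 0.7784.
Mass saving = 1 − 0.7784 = 22.2 %.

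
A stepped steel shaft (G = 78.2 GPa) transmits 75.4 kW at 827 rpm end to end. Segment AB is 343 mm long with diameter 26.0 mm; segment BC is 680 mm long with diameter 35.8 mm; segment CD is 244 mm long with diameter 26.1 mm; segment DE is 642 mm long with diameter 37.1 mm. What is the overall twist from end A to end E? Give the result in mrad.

230 mrad

ω = 2π·827/60 = 86.60 rad/s, so T = P/ω = 75.4×10³ / 86.60 = 870.6 N·m.
J_AB = π(0.0260)⁴/32 = 4.49×10^-8 m⁴; J_BC = π(0.0358)⁴/32 = 1.61×10^-7 m⁴; J_CD = π(0.0261)⁴/32 = 4.56×10^-8 m⁴; J_DE = π(0.0371)⁴/32 = 1.86×10^-7 m⁴.
θ = (T/G)·Σ L_i/J_i = (870.6/78.2×10⁹)·(0.343/4.49×10^-8 + 0.680/1.61×10^-7 + 0.244/4.56×10^-8 + 0.642/1.86×10^-7) = 0.2301 rad.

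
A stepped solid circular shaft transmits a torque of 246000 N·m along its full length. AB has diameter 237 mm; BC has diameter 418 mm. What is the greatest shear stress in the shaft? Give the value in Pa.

9.41e7 Pa

Under the same torque, τ_max = 16T/(πd³) is largest where d is smallest — segment AB (d = 237 mm).
τ_max = 16·246000/(π·(0.237)³) = 9.412×10^7 Pa.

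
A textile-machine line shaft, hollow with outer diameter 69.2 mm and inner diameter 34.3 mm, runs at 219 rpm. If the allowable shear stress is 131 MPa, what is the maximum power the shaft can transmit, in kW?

184 kW

J = π(d_o⁴ − d_i⁴)/32 = π(0.0692⁴ − 0.0343⁴)/32 = 2.115×10^-6 m⁴.
T_max = τ_allow·J/r = 1.31×10^8 × 2.115×10^-6 / 0.0346 = 8009 N·m.
ω = 2π·219/60 = 22.93 rad/s, so P_max = T_max·ω = 1.837×10^5 W.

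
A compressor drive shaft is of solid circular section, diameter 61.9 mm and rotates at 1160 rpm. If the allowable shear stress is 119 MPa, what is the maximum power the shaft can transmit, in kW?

673 kW

J = πd⁴/32 = π(0.0619)⁴/32 = 1.441×10^-6 m⁴.
T_max = τ_allow·J/r = 1.19×10^8 × 1.441×10^-6 / 0.0309 = 5542 N·m.
ω = 2π·1160/60 = 121.5 rad/s, so P_max = T_max·ω = 6.732×10^5 W.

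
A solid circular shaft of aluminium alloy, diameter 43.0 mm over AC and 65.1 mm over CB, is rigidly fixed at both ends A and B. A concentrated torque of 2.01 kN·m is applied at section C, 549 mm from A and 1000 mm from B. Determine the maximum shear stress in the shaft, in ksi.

4.81 ksi

Compatibility: T_A·a/J_AC = T_B·b/J_CB with T_A + T_B = T₀.
J_AC = 3.36×10^-7 m⁴, J_CB = 1.76×10^-6 m⁴, so T_A = T₀·(J_AC/a)/((J_AC/a)+(J_CB/b)) = 517.5 N·m, T_B = 1493 N·m.
τ in each portion: τ_AC = 3.31×10^7 Pa, τ_CB = 2.76×10^7 Pa; maximum is in AC.
τ_max = T_AC·r/J = 517.5·0.0215/3.36×10^-7 = 3.315×10^7 Pa.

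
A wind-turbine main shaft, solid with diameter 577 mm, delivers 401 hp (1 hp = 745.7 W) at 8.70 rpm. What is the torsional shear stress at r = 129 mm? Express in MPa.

3.89 MPa

ω = 2π·8.70/60 = 0.9111 rad/s, so T = P/ω = 401×745.7 / 0.9111 = 328200 N·m.
J = πd⁴/32 = π(0.577)⁴/32 = 0.01088 m⁴.
Shear stress varies linearly with radius: τ = T·r/J = 328200 × 0.129 / 0.01088 = 3.891×10^6 Pa.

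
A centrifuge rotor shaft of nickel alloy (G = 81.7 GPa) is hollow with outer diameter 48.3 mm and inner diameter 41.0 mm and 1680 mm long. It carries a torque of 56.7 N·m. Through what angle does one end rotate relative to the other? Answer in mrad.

J = π(d_o⁴ − d_i⁴)/32 = π(0.0483⁴ − 0.0410⁴)/32 = 2.569×10^-7 m⁴.
θ = T·L/(G·J) = 56.70 × 1.68 / (81.7×10⁹ × 2.569×10^-7) = 4.539×10^-3 rad.

4.54 mrad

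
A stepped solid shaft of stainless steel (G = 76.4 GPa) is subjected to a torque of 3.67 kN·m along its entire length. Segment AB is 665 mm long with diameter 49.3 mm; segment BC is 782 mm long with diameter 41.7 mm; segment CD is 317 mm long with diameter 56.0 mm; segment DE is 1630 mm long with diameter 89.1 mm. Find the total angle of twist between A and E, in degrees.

12.0°

J_AB = π(0.0493)⁴/32 = 5.80×10^-7 m⁴; J_BC = π(0.0417)⁴/32 = 2.97×10^-7 m⁴; J_CD = π(0.0560)⁴/32 = 9.65×10^-7 m⁴; J_DE = π(0.0891)⁴/32 = 6.19×10^-6 m⁴.
θ = (T/G)·Σ L_i/J_i = (3670/76.4×10⁹)·(0.665/5.80×10^-7 + 0.782/2.97×10^-7 + 0.317/9.65×10^-7 + 1.63/6.19×10^-6) = 0.2101 rad.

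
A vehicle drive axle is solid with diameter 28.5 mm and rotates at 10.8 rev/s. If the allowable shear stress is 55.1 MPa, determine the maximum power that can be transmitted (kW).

J = πd⁴/32 = π(0.0285)⁴/32 = 6.477×10^-8 m⁴.
T_max = τ_allow·J/r = 5.51×10^7 × 6.477×10^-8 / 0.0143 = 250.4 N·m.
ω = 2π·10.8 = 67.86 rad/s, so P_max = T_max·ω = 1.699×10^4 W.

17.0 kW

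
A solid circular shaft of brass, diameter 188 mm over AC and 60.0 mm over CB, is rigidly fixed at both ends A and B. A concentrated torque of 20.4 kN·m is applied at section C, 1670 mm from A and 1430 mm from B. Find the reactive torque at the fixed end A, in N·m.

20200 N·m

Compatibility: T_A·a/J_AC = T_B·b/J_CB with T_A + T_B = T₀.
J_AC = 1.23×10^-4 m⁴, J_CB = 1.27×10^-6 m⁴, so T_A = T₀·(J_AC/a)/((J_AC/a)+(J_CB/b)) = 20160 N·m, T_B = 244.2 N·m.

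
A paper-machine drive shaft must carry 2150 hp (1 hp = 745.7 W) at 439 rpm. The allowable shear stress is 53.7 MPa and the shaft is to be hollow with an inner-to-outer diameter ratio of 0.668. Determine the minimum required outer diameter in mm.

160 mm

ω = 2π·439/60 = 45.97 rad/s, so T = P/ω = 2150×745.7 / 45.97 = 34870 N·m.
For a hollow shaft with d_i/d_o = 0.668: τ_max = 16T/(π d_o³ (1−k⁴)), so d_o = [16T/(π τ_allow (1−k⁴))]^(1/3) = [16·34870/(π·5.37×10^7·0.8009)]^(1/3) = 0.1604 m.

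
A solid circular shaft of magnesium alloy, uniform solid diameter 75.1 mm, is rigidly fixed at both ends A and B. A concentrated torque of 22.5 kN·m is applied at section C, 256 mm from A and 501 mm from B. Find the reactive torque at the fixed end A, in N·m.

14900 N·m

With uniform GJ and both ends fixed, compatibility θ_AC = θ_CB gives T_A·a = T_B·b, together with T_A + T_B = T₀.
T_A = T₀·b/(a+b) = 22500·501/757.0 = 14890 N·m; T_B = 7609 N·m.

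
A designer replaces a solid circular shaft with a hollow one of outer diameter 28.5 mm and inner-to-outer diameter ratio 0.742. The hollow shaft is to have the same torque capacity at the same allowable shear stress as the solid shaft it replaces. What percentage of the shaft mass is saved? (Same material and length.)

Equal τ_max and T ⇒ the solid shaft needs d_s³ = d_o³(1−k⁴), so d_s = 28.5·(1−0.742⁴)^(1/3) = 25.27 mm.
Area ratio A_h/A_s = d_o²(1−k²)/d_s² = (1−k²)/(1−k⁴)^(2/3) = 0.5718.
Mass saving = 1 − 0.5718 = 42.8 %.

42.8 %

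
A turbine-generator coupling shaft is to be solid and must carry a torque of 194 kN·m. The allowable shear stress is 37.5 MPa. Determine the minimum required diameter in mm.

298 mm

For a solid shaft τ_max = 16T/(πd³), so d = (16T/(π τ_allow))^(1/3) = (16·194000/(π·3.75×10^7))^(1/3) = 0.2976 m.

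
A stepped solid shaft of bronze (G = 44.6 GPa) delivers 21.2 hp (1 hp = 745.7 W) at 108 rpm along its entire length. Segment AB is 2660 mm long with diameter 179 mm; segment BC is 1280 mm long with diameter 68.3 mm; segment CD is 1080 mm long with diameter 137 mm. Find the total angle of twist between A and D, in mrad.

ω = 2π·108/60 = 11.31 rad/s, so T = P/ω = 21.2×745.7 / 11.31 = 1398 N·m.
J_AB = π(0.179)⁴/32 = 1.01×10^-4 m⁴; J_BC = π(0.0683)⁴/32 = 2.14×10^-6 m⁴; J_CD = π(0.137)⁴/32 = 3.46×10^-5 m⁴.
θ = (T/G)·Σ L_i/J_i = (1398/44.6×10⁹)·(2.66/1.01×10^-4 + 1.28/2.14×10^-6 + 1.08/3.46×10^-5) = 0.02058 rad.

20.6 mrad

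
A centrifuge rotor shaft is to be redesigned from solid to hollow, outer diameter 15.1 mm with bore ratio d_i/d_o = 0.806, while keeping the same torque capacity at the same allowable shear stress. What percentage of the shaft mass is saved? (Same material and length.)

49.5 %

Equal τ_max and T ⇒ the solid shaft needs d_s³ = d_o³(1−k⁴), so d_s = 15.1·(1−0.806⁴)^(1/3) = 12.58 mm.
Area ratio A_h/A_s = d_o²(1−k²)/d_s² = (1−k²)/(1−k⁴)^(2/3) = 0.5049.
Mass saving = 1 − 0.5049 = 49.5 %.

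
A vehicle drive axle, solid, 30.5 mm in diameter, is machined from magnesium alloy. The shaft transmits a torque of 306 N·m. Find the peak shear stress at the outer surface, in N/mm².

54.9 N/mm²

J = πd⁴/32 = π(0.0305)⁴/32 = 8.496×10^-8 m⁴.
τ_max = T·r/J = 306.0 × 0.0152 / 8.496×10^-8 = 5.493×10^7 Pa.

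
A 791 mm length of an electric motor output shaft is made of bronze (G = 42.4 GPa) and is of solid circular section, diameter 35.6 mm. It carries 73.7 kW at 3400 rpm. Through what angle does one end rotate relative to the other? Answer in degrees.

ω = 2π·3400/60 = 356.0 rad/s, so T = P/ω = 73.7×10³ / 356.0 = 207.0 N·m.
J = πd⁴/32 = π(0.0356)⁴/32 = 1.577×10^-7 m⁴.
θ = T·L/(G·J) = 207.0 × 0.791 / (42.4×10⁹ × 1.577×10^-7) = 0.02449 rad.

1.40°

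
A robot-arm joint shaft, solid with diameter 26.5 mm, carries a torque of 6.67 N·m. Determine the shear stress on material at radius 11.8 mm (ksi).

J = πd⁴/32 = π(0.0265)⁴/32 = 4.842×10^-8 m⁴.
Shear stress varies linearly with radius: τ = T·r/J = 6.670 × 0.0118 / 4.842×10^-8 = 1.626×10^6 Pa.

0.236 ksi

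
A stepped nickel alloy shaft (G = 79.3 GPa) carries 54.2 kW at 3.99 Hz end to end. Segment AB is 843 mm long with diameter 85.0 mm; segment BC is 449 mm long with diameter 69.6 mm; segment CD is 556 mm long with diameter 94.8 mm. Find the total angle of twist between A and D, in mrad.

ω = 2π·3.99 = 25.07 rad/s, so T = P/ω = 54.2×10³ / 25.07 = 2162 N·m.
J_AB = π(0.0850)⁴/32 = 5.12×10^-6 m⁴; J_BC = π(0.0696)⁴/32 = 2.30×10^-6 m⁴; J_CD = π(0.0948)⁴/32 = 7.93×10^-6 m⁴.
θ = (T/G)·Σ L_i/J_i = (2162/79.3×10⁹)·(0.843/5.12×10^-6 + 0.449/2.30×10^-6 + 0.556/7.93×10^-6) = 0.01171 rad.

11.7 mrad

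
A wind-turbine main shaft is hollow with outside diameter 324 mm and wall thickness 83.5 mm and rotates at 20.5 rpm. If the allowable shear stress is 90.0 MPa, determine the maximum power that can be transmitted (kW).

1220 kW

J = π(d_o⁴ − d_i⁴)/32 = π(0.324⁴ − 0.157⁴)/32 = 1.022×10^-3 m⁴.
T_max = τ_allow·J/r = 9.00×10^7 × 1.022×10^-3 / 0.162 = 567900 N·m.
ω = 2π·20.5/60 = 2.147 rad/s, so P_max = T_max·ω = 1.219×10^6 W.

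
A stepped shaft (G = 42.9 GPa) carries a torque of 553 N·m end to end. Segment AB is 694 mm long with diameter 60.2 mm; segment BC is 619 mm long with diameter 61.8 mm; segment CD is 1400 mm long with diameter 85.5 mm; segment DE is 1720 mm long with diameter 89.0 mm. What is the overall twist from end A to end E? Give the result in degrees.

J_AB = π(0.0602)⁴/32 = 1.29×10^-6 m⁴; J_BC = π(0.0618)⁴/32 = 1.43×10^-6 m⁴; J_CD = π(0.0855)⁴/32 = 5.25×10^-6 m⁴; J_DE = π(0.0890)⁴/32 = 6.16×10^-6 m⁴.
θ = (T/G)·Σ L_i/J_i = (553.0/42.9×10⁹)·(0.694/1.29×10^-6 + 0.619/1.43×10^-6 + 1.40/5.25×10^-6 + 1.72/6.16×10^-6) = 0.01955 rad.

1.12°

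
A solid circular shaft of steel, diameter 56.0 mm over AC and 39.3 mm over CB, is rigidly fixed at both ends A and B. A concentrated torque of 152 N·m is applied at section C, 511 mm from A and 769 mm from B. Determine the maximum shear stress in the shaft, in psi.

Compatibility: T_A·a/J_AC = T_B·b/J_CB with T_A + T_B = T₀.
J_AC = 9.65×10^-7 m⁴, J_CB = 2.34×10^-7 m⁴, so T_A = T₀·(J_AC/a)/((J_AC/a)+(J_CB/b)) = 130.9 N·m, T_B = 21.10 N·m.
τ in each portion: τ_AC = 3.80×10^6 Pa, τ_CB = 1.77×10^6 Pa; maximum is in AC.
τ_max = T_AC·r/J = 130.9·0.0280/9.65×10^-7 = 3.796×10^6 Pa.

551 psi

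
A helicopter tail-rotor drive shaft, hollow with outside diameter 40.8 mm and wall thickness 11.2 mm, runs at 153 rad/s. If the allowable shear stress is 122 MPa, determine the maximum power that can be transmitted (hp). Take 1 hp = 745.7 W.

320 hp

J = π(d_o⁴ − d_i⁴)/32 = π(0.0408⁴ − 0.0184⁴)/32 = 2.608×10^-7 m⁴.
T_max = τ_allow·J/r = 1.22×10^8 × 2.608×10^-7 / 0.0204 = 1560 N·m.
ω = 153 rad/s, so P_max = T_max·ω = 2.386×10^5 W.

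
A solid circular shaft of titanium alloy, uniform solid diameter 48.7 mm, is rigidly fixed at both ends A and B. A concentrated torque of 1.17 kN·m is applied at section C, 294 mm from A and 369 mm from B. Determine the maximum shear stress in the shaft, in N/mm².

28.7 N/mm²

With uniform GJ and both ends fixed, compatibility θ_AC = θ_CB gives T_A·a = T_B·b, together with T_A + T_B = T₀.
T_A = T₀·b/(a+b) = 1170·369/663.0 = 651.2 N·m; T_B = 518.8 N·m.
τ in each portion: τ_AC = 2.87×10^7 Pa, τ_CB = 2.29×10^7 Pa; maximum is in AC.
τ_max = T_AC·r/J = 651.2·0.0244/5.52×10^-7 = 2.871×10^7 Pa.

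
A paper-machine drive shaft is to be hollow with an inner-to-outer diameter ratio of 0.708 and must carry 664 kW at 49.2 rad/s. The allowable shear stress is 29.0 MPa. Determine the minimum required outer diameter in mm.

147 mm

ω = 49.2 rad/s, so T = P/ω = 664×10³ / 49.20 = 13500 N·m.
For a hollow shaft with d_i/d_o = 0.708: τ_max = 16T/(π d_o³ (1−k⁴)), so d_o = [16T/(π τ_allow (1−k⁴))]^(1/3) = [16·13500/(π·2.90×10^7·0.7487)]^(1/3) = 0.1468 m.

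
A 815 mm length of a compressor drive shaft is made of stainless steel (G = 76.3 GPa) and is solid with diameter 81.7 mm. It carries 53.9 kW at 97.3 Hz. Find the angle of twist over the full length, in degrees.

0.0123°

ω = 2π·97.3 = 611.4 rad/s, so T = P/ω = 53.9×10³ / 611.4 = 88.16 N·m.
J = πd⁴/32 = π(0.0817)⁴/32 = 4.374×10^-6 m⁴.
θ = T·L/(G·J) = 88.16 × 0.815 / (76.3×10⁹ × 4.374×10^-6) = 2.153×10^-4 rad.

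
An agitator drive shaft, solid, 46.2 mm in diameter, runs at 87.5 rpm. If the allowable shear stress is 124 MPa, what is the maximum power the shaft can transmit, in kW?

J = πd⁴/32 = π(0.0462)⁴/32 = 4.473×10^-7 m⁴.
T_max = τ_allow·J/r = 1.24×10^8 × 4.473×10^-7 / 0.0231 = 2401 N·m.
ω = 2π·87.5/60 = 9.163 rad/s, so P_max = T_max·ω = 2.200×10^4 W.

22.0 kW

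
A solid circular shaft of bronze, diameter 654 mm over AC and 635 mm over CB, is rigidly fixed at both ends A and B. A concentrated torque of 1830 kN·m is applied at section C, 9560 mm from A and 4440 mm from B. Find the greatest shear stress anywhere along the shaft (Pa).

Compatibility: T_A·a/J_AC = T_B·b/J_CB with T_A + T_B = T₀.
J_AC = 0.0180 m⁴, J_CB = 0.0160 m⁴, so T_A = T₀·(J_AC/a)/((J_AC/a)+(J_CB/b)) = 628100 N·m, T_B = 1.202e6 N·m.
τ in each portion: τ_AC = 1.14×10^7 Pa, τ_CB = 2.39×10^7 Pa; maximum is in CB.
τ_max = T_CB·r/J = 1.202e6·0.318/0.0160 = 2.391×10^7 Pa.

2.39e7 Pa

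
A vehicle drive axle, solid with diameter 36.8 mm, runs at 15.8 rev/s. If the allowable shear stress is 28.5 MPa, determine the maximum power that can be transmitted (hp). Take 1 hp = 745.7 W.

J = πd⁴/32 = π(0.0368)⁴/32 = 1.800×10^-7 m⁴.
T_max = τ_allow·J/r = 2.85×10^7 × 1.800×10^-7 / 0.0184 = 278.9 N·m.
ω = 2π·15.8 = 99.27 rad/s, so P_max = T_max·ω = 2.769×10^4 W.

37.1 hp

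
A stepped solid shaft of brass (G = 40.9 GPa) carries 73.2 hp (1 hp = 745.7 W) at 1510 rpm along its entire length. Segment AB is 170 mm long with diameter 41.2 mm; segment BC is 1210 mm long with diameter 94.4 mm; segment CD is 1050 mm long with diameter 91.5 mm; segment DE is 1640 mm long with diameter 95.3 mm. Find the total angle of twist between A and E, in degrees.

ω = 2π·1510/60 = 158.1 rad/s, so T = P/ω = 73.2×745.7 / 158.1 = 345.2 N·m.
J_AB = π(0.0412)⁴/32 = 2.83×10^-7 m⁴; J_BC = π(0.0944)⁴/32 = 7.80×10^-6 m⁴; J_CD = π(0.0915)⁴/32 = 6.88×10^-6 m⁴; J_DE = π(0.0953)⁴/32 = 8.10×10^-6 m⁴.
θ = (T/G)·Σ L_i/J_i = (345.2/40.9×10⁹)·(0.170/2.83×10^-7 + 1.21/7.80×10^-6 + 1.05/6.88×10^-6 + 1.64/8.10×10^-6) = 9.379×10^-3 rad.

0.537°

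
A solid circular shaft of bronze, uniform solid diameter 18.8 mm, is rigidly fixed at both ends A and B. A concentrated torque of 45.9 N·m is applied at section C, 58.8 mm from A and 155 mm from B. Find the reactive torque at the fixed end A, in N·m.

33.3 N·m

With uniform GJ and both ends fixed, compatibility θ_AC = θ_CB gives T_A·a = T_B·b, together with T_A + T_B = T₀.
T_A = T₀·b/(a+b) = 45.90·155/213.8 = 33.28 N·m; T_B = 12.62 N·m.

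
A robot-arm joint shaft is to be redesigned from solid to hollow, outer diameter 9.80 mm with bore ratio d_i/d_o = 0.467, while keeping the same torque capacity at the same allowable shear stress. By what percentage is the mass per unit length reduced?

19.2 %

Equal τ_max and T ⇒ the solid shaft needs d_s³ = d_o³(1−k⁴), so d_s = 9.80·(1−0.467⁴)^(1/3) = 9.642 mm.
Area ratio A_h/A_s = d_o²(1−k²)/d_s² = (1−k²)/(1−k⁴)^(2/3) = 0.8077.
Mass saving = 1 − 0.8077 = 19.2 %.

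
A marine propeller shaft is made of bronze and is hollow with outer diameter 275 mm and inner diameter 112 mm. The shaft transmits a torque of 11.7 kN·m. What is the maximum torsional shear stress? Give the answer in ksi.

0.427 ksi

J = π(d_o⁴ − d_i⁴)/32 = π(0.275⁴ − 0.112⁴)/32 = 5.460×10^-4 m⁴.
τ_max = T·r/J = 11700 × 0.138 / 5.460×10^-4 = 2.946×10^6 Pa.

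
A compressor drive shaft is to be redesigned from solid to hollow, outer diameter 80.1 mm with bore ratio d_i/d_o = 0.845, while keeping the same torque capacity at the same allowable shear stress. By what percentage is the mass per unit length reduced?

54.0 %

Equal τ_max and T ⇒ the solid shaft needs d_s³ = d_o³(1−k⁴), so d_s = 80.1·(1−0.845⁴)^(1/3) = 63.16 mm.
Area ratio A_h/A_s = d_o²(1−k²)/d_s² = (1−k²)/(1−k⁴)^(2/3) = 0.4600.
Mass saving = 1 − 0.4600 = 54.0 %.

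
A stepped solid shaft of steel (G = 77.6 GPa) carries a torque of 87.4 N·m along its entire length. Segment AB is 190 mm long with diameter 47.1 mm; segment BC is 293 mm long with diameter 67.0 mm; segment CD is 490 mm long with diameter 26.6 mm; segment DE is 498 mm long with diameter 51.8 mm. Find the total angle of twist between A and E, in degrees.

0.724°

J_AB = π(0.0471)⁴/32 = 4.83×10^-7 m⁴; J_BC = π(0.0670)⁴/32 = 1.98×10^-6 m⁴; J_CD = π(0.0266)⁴/32 = 4.92×10^-8 m⁴; J_DE = π(0.0518)⁴/32 = 7.07×10^-7 m⁴.
θ = (T/G)·Σ L_i/J_i = (87.40/77.6×10⁹)·(0.190/4.83×10^-7 + 0.293/1.98×10^-6 + 0.490/4.92×10^-8 + 0.498/7.07×10^-7) = 0.01263 rad.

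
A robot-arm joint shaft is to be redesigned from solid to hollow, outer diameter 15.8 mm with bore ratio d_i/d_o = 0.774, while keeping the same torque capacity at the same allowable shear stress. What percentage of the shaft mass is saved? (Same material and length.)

Equal τ_max and T ⇒ the solid shaft needs d_s³ = d_o³(1−k⁴), so d_s = 15.8·(1−0.774⁴)^(1/3) = 13.62 mm.
Area ratio A_h/A_s = d_o²(1−k²)/d_s² = (1−k²)/(1−k⁴)^(2/3) = 0.5392.
Mass saving = 1 − 0.5392 = 46.1 %.

46.1 %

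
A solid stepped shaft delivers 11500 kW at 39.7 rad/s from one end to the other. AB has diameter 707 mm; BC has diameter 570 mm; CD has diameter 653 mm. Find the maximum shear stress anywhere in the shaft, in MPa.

ω = 39.7 rad/s, so T = P/ω = 11500×10³ / 39.70 = 289700 N·m.
Under the same torque, τ_max = 16T/(πd³) is largest where d is smallest — segment BC (d = 570 mm).
τ_max = 16·289700/(π·(0.570)³) = 7.966×10^6 Pa.

7.97 MPa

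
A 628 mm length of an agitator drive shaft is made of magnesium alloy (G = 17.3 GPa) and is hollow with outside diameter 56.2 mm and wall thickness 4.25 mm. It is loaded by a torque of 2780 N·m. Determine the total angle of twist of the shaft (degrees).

J = π(d_o⁴ − d_i⁴)/32 = π(0.0562⁴ − 0.0477⁴)/32 = 4.711×10^-7 m⁴.
θ = T·L/(G·J) = 2780 × 0.628 / (17.3×10⁹ × 4.711×10^-7) = 0.2142 rad.

12.3°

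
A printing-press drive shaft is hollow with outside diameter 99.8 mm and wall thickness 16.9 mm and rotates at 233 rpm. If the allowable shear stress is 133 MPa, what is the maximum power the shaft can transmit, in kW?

512 kW

J = π(d_o⁴ − d_i⁴)/32 = π(0.0998⁴ − 0.0660⁴)/32 = 7.876×10^-6 m⁴.
T_max = τ_allow·J/r = 1.33×10^8 × 7.876×10^-6 / 0.0499 = 20990 N·m.
ω = 2π·233/60 = 24.40 rad/s, so P_max = T_max·ω = 5.122×10^5 W.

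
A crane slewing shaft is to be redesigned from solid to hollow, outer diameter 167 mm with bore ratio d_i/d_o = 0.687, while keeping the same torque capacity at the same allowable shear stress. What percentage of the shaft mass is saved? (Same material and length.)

37.5 %

Equal τ_max and T ⇒ the solid shaft needs d_s³ = d_o³(1−k⁴), so d_s = 167·(1−0.687⁴)^(1/3) = 153.5 mm.
Area ratio A_h/A_s = d_o²(1−k²)/d_s² = (1−k²)/(1−k⁴)^(2/3) = 0.6246.
Mass saving = 1 − 0.6246 = 37.5 %.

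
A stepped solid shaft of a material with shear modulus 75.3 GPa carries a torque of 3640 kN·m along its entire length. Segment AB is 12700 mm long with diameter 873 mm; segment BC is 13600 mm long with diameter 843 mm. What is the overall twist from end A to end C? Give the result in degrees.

1.38°

J_AB = π(0.873)⁴/32 = 0.0570 m⁴; J_BC = π(0.843)⁴/32 = 0.0496 m⁴.
θ = (T/G)·Σ L_i/J_i = (3.640e6/75.3×10⁹)·(12.7/0.0570 + 13.6/0.0496) = 0.02403 rad.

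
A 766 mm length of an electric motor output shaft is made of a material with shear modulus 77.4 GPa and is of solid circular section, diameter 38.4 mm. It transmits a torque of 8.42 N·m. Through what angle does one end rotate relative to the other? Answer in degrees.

J = πd⁴/32 = π(0.0384)⁴/32 = 2.135×10^-7 m⁴.
θ = T·L/(G·J) = 8.420 × 0.766 / (77.4×10⁹ × 2.135×10^-7) = 3.904×10^-4 rad.

0.0224°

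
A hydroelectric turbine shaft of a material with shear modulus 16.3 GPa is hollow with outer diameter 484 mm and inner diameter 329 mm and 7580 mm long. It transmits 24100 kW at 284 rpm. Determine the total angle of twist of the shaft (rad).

ω = 2π·284/60 = 29.74 rad/s, so T = P/ω = 24100×10³ / 29.74 = 810300 N·m.
J = π(d_o⁴ − d_i⁴)/32 = π(0.484⁴ − 0.329⁴)/32 = 4.237×10^-3 m⁴.
θ = T·L/(G·J) = 810300 × 7.58 / (16.3×10⁹ × 4.237×10^-3) = 0.08894 rad.

0.0889 rad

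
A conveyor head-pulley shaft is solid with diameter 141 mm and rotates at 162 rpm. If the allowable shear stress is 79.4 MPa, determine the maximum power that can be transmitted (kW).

741 kW

J = πd⁴/32 = π(0.141)⁴/32 = 3.880×10^-5 m⁴.
T_max = τ_allow·J/r = 7.94×10^7 × 3.880×10^-5 / 0.0705 = 43700 N·m.
ω = 2π·162/60 = 16.96 rad/s, so P_max = T_max·ω = 7.414×10^5 W.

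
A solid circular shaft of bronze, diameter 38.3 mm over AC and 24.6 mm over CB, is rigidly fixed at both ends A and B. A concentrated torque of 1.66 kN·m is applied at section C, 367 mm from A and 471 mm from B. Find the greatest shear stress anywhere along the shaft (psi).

Compatibility: T_A·a/J_AC = T_B·b/J_CB with T_A + T_B = T₀.
J_AC = 2.11×10^-7 m⁴, J_CB = 3.60×10^-8 m⁴, so T_A = T₀·(J_AC/a)/((J_AC/a)+(J_CB/b)) = 1466 N·m, T_B = 194.4 N·m.
τ in each portion: τ_AC = 1.33×10^8 Pa, τ_CB = 6.65×10^7 Pa; maximum is in AC.
τ_max = T_AC·r/J = 1466·0.0191/2.11×10^-7 = 1.329×10^8 Pa.

19300 psi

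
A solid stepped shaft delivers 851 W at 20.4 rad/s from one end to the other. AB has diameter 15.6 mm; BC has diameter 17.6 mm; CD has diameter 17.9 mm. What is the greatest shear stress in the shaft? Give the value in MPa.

56.0 MPa

ω = 20.4 rad/s, so T = P/ω = 851 / 20.40 = 41.72 N·m.
Under the same torque, τ_max = 16T/(πd³) is largest where d is smallest — segment AB (d = 15.6 mm).
τ_max = 16·41.72/(π·(0.0156)³) = 5.596×10^7 Pa.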